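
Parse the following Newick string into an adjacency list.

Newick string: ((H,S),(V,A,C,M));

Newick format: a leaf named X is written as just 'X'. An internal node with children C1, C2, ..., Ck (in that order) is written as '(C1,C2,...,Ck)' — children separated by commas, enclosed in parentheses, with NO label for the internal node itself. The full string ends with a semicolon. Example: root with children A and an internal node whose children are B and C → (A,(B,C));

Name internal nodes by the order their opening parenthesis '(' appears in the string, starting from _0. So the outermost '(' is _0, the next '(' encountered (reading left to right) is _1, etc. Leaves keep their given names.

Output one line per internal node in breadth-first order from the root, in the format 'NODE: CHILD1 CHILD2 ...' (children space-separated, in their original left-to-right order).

Answer: _0: _1 _2
_1: H S
_2: V A C M

Derivation:
Input: ((H,S),(V,A,C,M));
Scanning left-to-right, naming '(' by encounter order:
  pos 0: '(' -> open internal node _0 (depth 1)
  pos 1: '(' -> open internal node _1 (depth 2)
  pos 5: ')' -> close internal node _1 (now at depth 1)
  pos 7: '(' -> open internal node _2 (depth 2)
  pos 15: ')' -> close internal node _2 (now at depth 1)
  pos 16: ')' -> close internal node _0 (now at depth 0)
Total internal nodes: 3
BFS adjacency from root:
  _0: _1 _2
  _1: H S
  _2: V A C M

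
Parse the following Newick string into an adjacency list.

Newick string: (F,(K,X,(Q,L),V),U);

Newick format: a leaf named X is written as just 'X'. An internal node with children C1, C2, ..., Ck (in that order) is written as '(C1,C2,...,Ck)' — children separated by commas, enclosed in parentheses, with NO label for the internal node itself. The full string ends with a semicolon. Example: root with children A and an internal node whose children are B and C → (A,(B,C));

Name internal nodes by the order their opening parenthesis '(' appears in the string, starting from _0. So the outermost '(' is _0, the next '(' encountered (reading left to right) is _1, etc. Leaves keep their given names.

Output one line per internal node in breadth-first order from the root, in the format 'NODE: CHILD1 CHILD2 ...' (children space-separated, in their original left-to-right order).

Answer: _0: F _1 U
_1: K X _2 V
_2: Q L

Derivation:
Input: (F,(K,X,(Q,L),V),U);
Scanning left-to-right, naming '(' by encounter order:
  pos 0: '(' -> open internal node _0 (depth 1)
  pos 3: '(' -> open internal node _1 (depth 2)
  pos 8: '(' -> open internal node _2 (depth 3)
  pos 12: ')' -> close internal node _2 (now at depth 2)
  pos 15: ')' -> close internal node _1 (now at depth 1)
  pos 18: ')' -> close internal node _0 (now at depth 0)
Total internal nodes: 3
BFS adjacency from root:
  _0: F _1 U
  _1: K X _2 V
  _2: Q L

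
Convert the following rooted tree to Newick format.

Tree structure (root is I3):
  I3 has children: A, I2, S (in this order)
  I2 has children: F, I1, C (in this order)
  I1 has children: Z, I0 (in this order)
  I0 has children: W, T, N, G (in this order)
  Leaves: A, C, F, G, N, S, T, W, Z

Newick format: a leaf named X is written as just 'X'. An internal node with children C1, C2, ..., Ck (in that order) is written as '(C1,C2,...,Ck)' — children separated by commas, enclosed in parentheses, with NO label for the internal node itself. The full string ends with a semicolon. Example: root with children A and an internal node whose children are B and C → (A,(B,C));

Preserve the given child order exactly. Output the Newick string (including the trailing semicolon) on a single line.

internal I3 with children ['A', 'I2', 'S']
  leaf 'A' → 'A'
  internal I2 with children ['F', 'I1', 'C']
    leaf 'F' → 'F'
    internal I1 with children ['Z', 'I0']
      leaf 'Z' → 'Z'
      internal I0 with children ['W', 'T', 'N', 'G']
        leaf 'W' → 'W'
        leaf 'T' → 'T'
        leaf 'N' → 'N'
        leaf 'G' → 'G'
      → '(W,T,N,G)'
    → '(Z,(W,T,N,G))'
    leaf 'C' → 'C'
  → '(F,(Z,(W,T,N,G)),C)'
  leaf 'S' → 'S'
→ '(A,(F,(Z,(W,T,N,G)),C),S)'
Final: (A,(F,(Z,(W,T,N,G)),C),S);

Answer: (A,(F,(Z,(W,T,N,G)),C),S);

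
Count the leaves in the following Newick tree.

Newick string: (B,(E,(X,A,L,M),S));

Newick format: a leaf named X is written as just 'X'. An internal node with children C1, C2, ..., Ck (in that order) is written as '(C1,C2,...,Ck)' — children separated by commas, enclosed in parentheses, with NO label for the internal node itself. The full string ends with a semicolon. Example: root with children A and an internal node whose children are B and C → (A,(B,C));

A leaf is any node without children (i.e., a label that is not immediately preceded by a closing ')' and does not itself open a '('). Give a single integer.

Answer: 7

Derivation:
Newick: (B,(E,(X,A,L,M),S));
Scan left-to-right; a leaf is any maximal label run not followed by '(':
  pos 1: leaf 'B' → count = 1
  pos 4: leaf 'E' → count = 2
  pos 7: leaf 'X' → count = 3
  pos 9: leaf 'A' → count = 4
  pos 11: leaf 'L' → count = 5
  pos 13: leaf 'M' → count = 6
  pos 16: leaf 'S' → count = 7
Total leaves: 7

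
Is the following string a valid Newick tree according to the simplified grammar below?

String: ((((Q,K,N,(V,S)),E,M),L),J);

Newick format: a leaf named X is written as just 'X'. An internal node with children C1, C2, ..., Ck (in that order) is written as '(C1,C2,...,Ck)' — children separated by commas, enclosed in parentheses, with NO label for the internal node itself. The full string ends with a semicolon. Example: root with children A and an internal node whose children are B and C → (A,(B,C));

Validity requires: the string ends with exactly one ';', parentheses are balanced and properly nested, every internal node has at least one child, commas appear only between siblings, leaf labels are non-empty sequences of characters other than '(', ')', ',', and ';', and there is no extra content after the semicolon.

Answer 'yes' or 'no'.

Answer: yes

Derivation:
Input: ((((Q,K,N,(V,S)),E,M),L),J);
Paren balance: 5 '(' vs 5 ')' OK
Ends with single ';': True
Full parse: OK
Valid: True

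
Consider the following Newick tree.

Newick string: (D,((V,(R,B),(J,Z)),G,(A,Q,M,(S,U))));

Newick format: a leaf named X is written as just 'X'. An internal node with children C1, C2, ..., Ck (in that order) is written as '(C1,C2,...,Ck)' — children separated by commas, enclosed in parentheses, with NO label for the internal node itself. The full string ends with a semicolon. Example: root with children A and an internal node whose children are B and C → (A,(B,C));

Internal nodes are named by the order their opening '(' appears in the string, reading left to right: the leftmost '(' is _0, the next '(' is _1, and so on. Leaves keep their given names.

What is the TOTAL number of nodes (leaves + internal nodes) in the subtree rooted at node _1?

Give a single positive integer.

Newick: (D,((V,(R,B),(J,Z)),G,(A,Q,M,(S,U))));
Locate _1: it is the '(' at position 3 (the 2nd '(' reading left to right).
Query: subtree rooted at _1
_1: subtree_size = 1 + 16
  _2: subtree_size = 1 + 7
    V: subtree_size = 1 + 0
    _3: subtree_size = 1 + 2
      R: subtree_size = 1 + 0
      B: subtree_size = 1 + 0
    _4: subtree_size = 1 + 2
      J: subtree_size = 1 + 0
      Z: subtree_size = 1 + 0
  G: subtree_size = 1 + 0
  _5: subtree_size = 1 + 6
    A: subtree_size = 1 + 0
    Q: subtree_size = 1 + 0
    M: subtree_size = 1 + 0
    _6: subtree_size = 1 + 2
      S: subtree_size = 1 + 0
      U: subtree_size = 1 + 0
Total subtree size of _1: 17

Answer: 17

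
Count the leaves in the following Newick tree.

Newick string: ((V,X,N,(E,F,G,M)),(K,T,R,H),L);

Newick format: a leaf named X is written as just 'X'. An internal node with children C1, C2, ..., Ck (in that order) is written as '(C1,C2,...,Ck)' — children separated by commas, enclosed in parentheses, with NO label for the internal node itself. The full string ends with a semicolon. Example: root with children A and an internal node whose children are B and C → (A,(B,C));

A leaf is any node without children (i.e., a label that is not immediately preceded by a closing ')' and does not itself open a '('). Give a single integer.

Answer: 12

Derivation:
Newick: ((V,X,N,(E,F,G,M)),(K,T,R,H),L);
Scan left-to-right; a leaf is any maximal label run not followed by '(':
  pos 2: leaf 'V' → count = 1
  pos 4: leaf 'X' → count = 2
  pos 6: leaf 'N' → count = 3
  pos 9: leaf 'E' → count = 4
  pos 11: leaf 'F' → count = 5
  pos 13: leaf 'G' → count = 6
  pos 15: leaf 'M' → count = 7
  pos 20: leaf 'K' → count = 8
  pos 22: leaf 'T' → count = 9
  pos 24: leaf 'R' → count = 10
  pos 26: leaf 'H' → count = 11
  pos 29: leaf 'L' → count = 12
Total leaves: 12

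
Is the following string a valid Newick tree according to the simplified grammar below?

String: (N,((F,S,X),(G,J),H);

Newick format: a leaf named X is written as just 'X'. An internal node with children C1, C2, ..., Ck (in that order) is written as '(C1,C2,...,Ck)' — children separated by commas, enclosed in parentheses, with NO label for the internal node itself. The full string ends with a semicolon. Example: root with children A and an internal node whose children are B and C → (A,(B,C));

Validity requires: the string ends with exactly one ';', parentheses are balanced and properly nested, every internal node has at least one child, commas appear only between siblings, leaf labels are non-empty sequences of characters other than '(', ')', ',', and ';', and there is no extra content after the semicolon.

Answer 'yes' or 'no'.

Answer: no

Derivation:
Input: (N,((F,S,X),(G,J),H);
Paren balance: 4 '(' vs 3 ')' MISMATCH
Ends with single ';': True
Full parse: FAILS (expected , or ) at pos 20)
Valid: False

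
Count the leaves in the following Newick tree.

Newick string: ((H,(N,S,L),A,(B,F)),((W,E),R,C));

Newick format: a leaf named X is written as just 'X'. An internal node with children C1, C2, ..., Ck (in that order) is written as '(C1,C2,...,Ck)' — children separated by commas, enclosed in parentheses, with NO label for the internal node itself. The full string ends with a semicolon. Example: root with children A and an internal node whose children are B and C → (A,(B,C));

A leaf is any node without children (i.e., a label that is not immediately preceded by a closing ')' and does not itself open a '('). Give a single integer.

Newick: ((H,(N,S,L),A,(B,F)),((W,E),R,C));
Scan left-to-right; a leaf is any maximal label run not followed by '(':
  pos 2: leaf 'H' → count = 1
  pos 5: leaf 'N' → count = 2
  pos 7: leaf 'S' → count = 3
  pos 9: leaf 'L' → count = 4
  pos 12: leaf 'A' → count = 5
  pos 15: leaf 'B' → count = 6
  pos 17: leaf 'F' → count = 7
  pos 23: leaf 'W' → count = 8
  pos 25: leaf 'E' → count = 9
  pos 28: leaf 'R' → count = 10
  pos 30: leaf 'C' → count = 11
Total leaves: 11

Answer: 11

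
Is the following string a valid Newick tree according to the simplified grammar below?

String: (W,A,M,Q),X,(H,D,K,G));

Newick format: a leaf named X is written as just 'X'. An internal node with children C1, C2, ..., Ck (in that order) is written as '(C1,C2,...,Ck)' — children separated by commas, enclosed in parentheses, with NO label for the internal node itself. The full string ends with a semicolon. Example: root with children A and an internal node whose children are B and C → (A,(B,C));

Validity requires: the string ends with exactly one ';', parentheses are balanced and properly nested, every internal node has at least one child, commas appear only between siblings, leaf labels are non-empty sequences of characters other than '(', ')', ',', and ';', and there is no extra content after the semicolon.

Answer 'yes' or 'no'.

Input: (W,A,M,Q),X,(H,D,K,G));
Paren balance: 2 '(' vs 3 ')' MISMATCH
Ends with single ';': True
Full parse: FAILS (extra content after tree at pos 9)
Valid: False

Answer: no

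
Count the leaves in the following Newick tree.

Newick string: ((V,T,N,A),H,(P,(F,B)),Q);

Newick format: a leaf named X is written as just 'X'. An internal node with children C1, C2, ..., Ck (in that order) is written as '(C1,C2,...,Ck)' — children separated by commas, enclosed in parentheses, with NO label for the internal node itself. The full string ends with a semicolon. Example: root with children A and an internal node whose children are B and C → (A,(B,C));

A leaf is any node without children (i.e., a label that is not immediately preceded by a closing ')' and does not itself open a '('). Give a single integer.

Answer: 9

Derivation:
Newick: ((V,T,N,A),H,(P,(F,B)),Q);
Scan left-to-right; a leaf is any maximal label run not followed by '(':
  pos 2: leaf 'V' → count = 1
  pos 4: leaf 'T' → count = 2
  pos 6: leaf 'N' → count = 3
  pos 8: leaf 'A' → count = 4
  pos 11: leaf 'H' → count = 5
  pos 14: leaf 'P' → count = 6
  pos 17: leaf 'F' → count = 7
  pos 19: leaf 'B' → count = 8
  pos 23: leaf 'Q' → count = 9
Total leaves: 9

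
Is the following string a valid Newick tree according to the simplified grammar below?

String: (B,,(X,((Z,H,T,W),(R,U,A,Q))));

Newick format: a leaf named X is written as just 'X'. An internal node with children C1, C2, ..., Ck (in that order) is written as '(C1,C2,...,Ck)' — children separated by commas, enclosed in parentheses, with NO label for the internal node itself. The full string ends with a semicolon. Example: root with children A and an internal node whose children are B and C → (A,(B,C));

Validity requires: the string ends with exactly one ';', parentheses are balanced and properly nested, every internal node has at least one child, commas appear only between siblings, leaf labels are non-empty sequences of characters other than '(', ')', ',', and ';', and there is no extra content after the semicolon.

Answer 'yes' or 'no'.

Answer: no

Derivation:
Input: (B,,(X,((Z,H,T,W),(R,U,A,Q))));
Paren balance: 5 '(' vs 5 ')' OK
Ends with single ';': True
Full parse: FAILS (empty leaf label at pos 3)
Valid: False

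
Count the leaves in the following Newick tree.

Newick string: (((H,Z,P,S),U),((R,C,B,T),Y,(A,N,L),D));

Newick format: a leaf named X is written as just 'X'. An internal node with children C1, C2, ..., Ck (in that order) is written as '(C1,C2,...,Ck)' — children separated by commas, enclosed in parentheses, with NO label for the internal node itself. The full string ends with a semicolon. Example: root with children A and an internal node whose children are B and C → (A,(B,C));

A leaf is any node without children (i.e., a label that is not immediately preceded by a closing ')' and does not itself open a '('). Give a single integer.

Newick: (((H,Z,P,S),U),((R,C,B,T),Y,(A,N,L),D));
Scan left-to-right; a leaf is any maximal label run not followed by '(':
  pos 3: leaf 'H' → count = 1
  pos 5: leaf 'Z' → count = 2
  pos 7: leaf 'P' → count = 3
  pos 9: leaf 'S' → count = 4
  pos 12: leaf 'U' → count = 5
  pos 17: leaf 'R' → count = 6
  pos 19: leaf 'C' → count = 7
  pos 21: leaf 'B' → count = 8
  pos 23: leaf 'T' → count = 9
  pos 26: leaf 'Y' → count = 10
  pos 29: leaf 'A' → count = 11
  pos 31: leaf 'N' → count = 12
  pos 33: leaf 'L' → count = 13
  pos 36: leaf 'D' → count = 14
Total leaves: 14

Answer: 14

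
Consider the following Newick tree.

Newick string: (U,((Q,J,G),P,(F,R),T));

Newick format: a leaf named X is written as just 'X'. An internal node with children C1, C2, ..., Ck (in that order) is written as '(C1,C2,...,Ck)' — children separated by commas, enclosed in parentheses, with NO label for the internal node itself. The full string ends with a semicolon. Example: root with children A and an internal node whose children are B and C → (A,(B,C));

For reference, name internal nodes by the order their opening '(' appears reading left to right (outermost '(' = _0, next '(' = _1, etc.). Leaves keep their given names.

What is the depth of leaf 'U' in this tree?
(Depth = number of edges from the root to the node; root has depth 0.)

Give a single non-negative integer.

Newick: (U,((Q,J,G),P,(F,R),T));
Naming internals by '(' encounter order: outermost '(' = _0, next = _1, ...
Query node: U
Path from root: _0 -> U
Depth of U: 1 (number of edges from root)

Answer: 1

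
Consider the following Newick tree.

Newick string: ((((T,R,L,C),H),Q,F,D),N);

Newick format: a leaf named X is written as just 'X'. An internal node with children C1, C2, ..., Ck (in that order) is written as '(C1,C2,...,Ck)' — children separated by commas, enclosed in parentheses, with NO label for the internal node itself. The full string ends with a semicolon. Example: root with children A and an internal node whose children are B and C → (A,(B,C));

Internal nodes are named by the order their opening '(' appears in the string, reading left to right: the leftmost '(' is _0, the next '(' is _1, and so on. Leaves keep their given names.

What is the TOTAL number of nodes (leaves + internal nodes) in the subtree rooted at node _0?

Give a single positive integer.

Newick: ((((T,R,L,C),H),Q,F,D),N);
Locate _0: it is the '(' at position 0 (the 1st '(' reading left to right).
Query: subtree rooted at _0
_0: subtree_size = 1 + 12
  _1: subtree_size = 1 + 10
    _2: subtree_size = 1 + 6
      _3: subtree_size = 1 + 4
        T: subtree_size = 1 + 0
        R: subtree_size = 1 + 0
        L: subtree_size = 1 + 0
        C: subtree_size = 1 + 0
      H: subtree_size = 1 + 0
    Q: subtree_size = 1 + 0
    F: subtree_size = 1 + 0
    D: subtree_size = 1 + 0
  N: subtree_size = 1 + 0
Total subtree size of _0: 13

Answer: 13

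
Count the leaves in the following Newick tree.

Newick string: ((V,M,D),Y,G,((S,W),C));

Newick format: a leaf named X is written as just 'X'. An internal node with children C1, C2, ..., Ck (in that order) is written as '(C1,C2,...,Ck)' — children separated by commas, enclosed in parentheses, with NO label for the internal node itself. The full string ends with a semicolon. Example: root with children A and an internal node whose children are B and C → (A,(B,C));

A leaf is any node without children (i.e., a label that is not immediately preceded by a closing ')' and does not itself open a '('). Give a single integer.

Newick: ((V,M,D),Y,G,((S,W),C));
Scan left-to-right; a leaf is any maximal label run not followed by '(':
  pos 2: leaf 'V' → count = 1
  pos 4: leaf 'M' → count = 2
  pos 6: leaf 'D' → count = 3
  pos 9: leaf 'Y' → count = 4
  pos 11: leaf 'G' → count = 5
  pos 15: leaf 'S' → count = 6
  pos 17: leaf 'W' → count = 7
  pos 20: leaf 'C' → count = 8
Total leaves: 8

Answer: 8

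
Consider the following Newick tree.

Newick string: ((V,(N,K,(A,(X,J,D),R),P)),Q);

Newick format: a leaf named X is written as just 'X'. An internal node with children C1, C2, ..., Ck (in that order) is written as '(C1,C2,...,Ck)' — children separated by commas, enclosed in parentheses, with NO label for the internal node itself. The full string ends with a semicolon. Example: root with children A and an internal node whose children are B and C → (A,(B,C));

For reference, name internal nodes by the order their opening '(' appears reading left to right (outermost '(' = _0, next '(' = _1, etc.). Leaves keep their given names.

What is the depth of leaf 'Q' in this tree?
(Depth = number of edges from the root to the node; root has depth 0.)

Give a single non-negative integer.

Answer: 1

Derivation:
Newick: ((V,(N,K,(A,(X,J,D),R),P)),Q);
Naming internals by '(' encounter order: outermost '(' = _0, next = _1, ...
Query node: Q
Path from root: _0 -> Q
Depth of Q: 1 (number of edges from root)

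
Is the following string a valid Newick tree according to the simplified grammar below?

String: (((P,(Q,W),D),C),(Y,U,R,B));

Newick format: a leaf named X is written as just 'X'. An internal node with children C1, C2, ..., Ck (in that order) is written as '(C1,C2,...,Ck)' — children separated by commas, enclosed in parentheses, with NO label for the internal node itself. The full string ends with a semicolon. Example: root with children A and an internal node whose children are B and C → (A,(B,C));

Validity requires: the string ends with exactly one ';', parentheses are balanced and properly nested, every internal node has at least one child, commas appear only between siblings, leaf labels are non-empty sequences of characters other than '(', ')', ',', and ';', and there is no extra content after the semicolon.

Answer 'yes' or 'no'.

Input: (((P,(Q,W),D),C),(Y,U,R,B));
Paren balance: 5 '(' vs 5 ')' OK
Ends with single ';': True
Full parse: OK
Valid: True

Answer: yes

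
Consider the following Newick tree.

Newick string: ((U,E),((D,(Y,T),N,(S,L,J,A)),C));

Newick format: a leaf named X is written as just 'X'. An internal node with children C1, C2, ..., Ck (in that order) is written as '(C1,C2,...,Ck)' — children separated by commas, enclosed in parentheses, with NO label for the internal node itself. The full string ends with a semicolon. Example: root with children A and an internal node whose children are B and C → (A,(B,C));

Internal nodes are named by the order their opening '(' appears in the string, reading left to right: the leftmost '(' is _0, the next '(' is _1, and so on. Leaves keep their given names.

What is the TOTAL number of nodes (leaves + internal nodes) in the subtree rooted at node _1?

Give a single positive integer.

Answer: 3

Derivation:
Newick: ((U,E),((D,(Y,T),N,(S,L,J,A)),C));
Locate _1: it is the '(' at position 1 (the 2nd '(' reading left to right).
Query: subtree rooted at _1
_1: subtree_size = 1 + 2
  U: subtree_size = 1 + 0
  E: subtree_size = 1 + 0
Total subtree size of _1: 3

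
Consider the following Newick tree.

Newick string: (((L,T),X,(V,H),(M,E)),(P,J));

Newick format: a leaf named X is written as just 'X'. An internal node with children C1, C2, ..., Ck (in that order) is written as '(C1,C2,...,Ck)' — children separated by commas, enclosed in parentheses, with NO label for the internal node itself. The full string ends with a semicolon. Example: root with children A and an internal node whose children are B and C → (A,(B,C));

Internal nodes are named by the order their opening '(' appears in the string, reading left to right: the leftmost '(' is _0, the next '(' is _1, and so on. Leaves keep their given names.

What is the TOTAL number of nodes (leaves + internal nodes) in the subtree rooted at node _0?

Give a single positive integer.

Newick: (((L,T),X,(V,H),(M,E)),(P,J));
Locate _0: it is the '(' at position 0 (the 1st '(' reading left to right).
Query: subtree rooted at _0
_0: subtree_size = 1 + 14
  _1: subtree_size = 1 + 10
    _2: subtree_size = 1 + 2
      L: subtree_size = 1 + 0
      T: subtree_size = 1 + 0
    X: subtree_size = 1 + 0
    _3: subtree_size = 1 + 2
      V: subtree_size = 1 + 0
      H: subtree_size = 1 + 0
    _4: subtree_size = 1 + 2
      M: subtree_size = 1 + 0
      E: subtree_size = 1 + 0
  _5: subtree_size = 1 + 2
    P: subtree_size = 1 + 0
    J: subtree_size = 1 + 0
Total subtree size of _0: 15

Answer: 15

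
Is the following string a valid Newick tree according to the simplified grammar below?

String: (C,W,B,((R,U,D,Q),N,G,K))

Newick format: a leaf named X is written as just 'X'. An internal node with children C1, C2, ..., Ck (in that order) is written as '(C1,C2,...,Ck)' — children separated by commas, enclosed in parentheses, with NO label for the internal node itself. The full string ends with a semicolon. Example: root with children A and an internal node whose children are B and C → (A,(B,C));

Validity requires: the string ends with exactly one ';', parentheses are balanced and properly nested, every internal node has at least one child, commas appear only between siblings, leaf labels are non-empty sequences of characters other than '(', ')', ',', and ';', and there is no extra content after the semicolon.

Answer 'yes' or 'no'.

Answer: no

Derivation:
Input: (C,W,B,((R,U,D,Q),N,G,K))
Paren balance: 3 '(' vs 3 ')' OK
Ends with single ';': False
Full parse: FAILS (must end with ;)
Valid: False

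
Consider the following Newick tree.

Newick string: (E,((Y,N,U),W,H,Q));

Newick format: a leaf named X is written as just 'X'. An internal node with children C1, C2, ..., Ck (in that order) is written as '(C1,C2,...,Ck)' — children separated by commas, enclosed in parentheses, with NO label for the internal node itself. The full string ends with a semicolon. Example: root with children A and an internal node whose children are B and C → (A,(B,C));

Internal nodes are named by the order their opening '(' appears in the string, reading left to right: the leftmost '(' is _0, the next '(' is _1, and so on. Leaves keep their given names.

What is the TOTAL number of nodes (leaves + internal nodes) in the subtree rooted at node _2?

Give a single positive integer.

Newick: (E,((Y,N,U),W,H,Q));
Locate _2: it is the '(' at position 4 (the 3rd '(' reading left to right).
Query: subtree rooted at _2
_2: subtree_size = 1 + 3
  Y: subtree_size = 1 + 0
  N: subtree_size = 1 + 0
  U: subtree_size = 1 + 0
Total subtree size of _2: 4

Answer: 4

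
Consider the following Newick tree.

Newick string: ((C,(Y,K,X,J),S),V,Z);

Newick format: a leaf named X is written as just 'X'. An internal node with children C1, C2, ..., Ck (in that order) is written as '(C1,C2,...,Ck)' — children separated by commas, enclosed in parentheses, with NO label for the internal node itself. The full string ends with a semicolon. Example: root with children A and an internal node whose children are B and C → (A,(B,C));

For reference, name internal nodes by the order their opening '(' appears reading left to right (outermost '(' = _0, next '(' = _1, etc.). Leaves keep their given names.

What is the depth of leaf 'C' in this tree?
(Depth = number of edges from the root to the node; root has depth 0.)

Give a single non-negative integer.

Newick: ((C,(Y,K,X,J),S),V,Z);
Naming internals by '(' encounter order: outermost '(' = _0, next = _1, ...
Query node: C
Path from root: _0 -> _1 -> C
Depth of C: 2 (number of edges from root)

Answer: 2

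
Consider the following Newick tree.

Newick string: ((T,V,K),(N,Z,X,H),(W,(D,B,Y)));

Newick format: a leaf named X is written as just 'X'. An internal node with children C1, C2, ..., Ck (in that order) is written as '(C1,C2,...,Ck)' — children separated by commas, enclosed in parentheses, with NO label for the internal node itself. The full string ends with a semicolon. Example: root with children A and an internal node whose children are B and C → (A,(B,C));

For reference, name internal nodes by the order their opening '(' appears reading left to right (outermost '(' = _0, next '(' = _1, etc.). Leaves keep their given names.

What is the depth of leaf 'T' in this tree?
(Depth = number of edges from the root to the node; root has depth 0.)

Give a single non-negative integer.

Newick: ((T,V,K),(N,Z,X,H),(W,(D,B,Y)));
Naming internals by '(' encounter order: outermost '(' = _0, next = _1, ...
Query node: T
Path from root: _0 -> _1 -> T
Depth of T: 2 (number of edges from root)

Answer: 2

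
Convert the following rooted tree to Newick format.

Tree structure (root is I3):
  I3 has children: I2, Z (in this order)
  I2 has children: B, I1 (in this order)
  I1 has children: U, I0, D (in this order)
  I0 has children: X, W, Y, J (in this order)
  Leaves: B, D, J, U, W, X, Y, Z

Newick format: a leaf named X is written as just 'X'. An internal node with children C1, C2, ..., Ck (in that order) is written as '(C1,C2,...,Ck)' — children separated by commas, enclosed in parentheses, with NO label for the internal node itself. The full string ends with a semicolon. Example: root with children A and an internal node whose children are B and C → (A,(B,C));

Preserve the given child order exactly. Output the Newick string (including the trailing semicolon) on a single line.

Answer: ((B,(U,(X,W,Y,J),D)),Z);

Derivation:
internal I3 with children ['I2', 'Z']
  internal I2 with children ['B', 'I1']
    leaf 'B' → 'B'
    internal I1 with children ['U', 'I0', 'D']
      leaf 'U' → 'U'
      internal I0 with children ['X', 'W', 'Y', 'J']
        leaf 'X' → 'X'
        leaf 'W' → 'W'
        leaf 'Y' → 'Y'
        leaf 'J' → 'J'
      → '(X,W,Y,J)'
      leaf 'D' → 'D'
    → '(U,(X,W,Y,J),D)'
  → '(B,(U,(X,W,Y,J),D))'
  leaf 'Z' → 'Z'
→ '((B,(U,(X,W,Y,J),D)),Z)'
Final: ((B,(U,(X,W,Y,J),D)),Z);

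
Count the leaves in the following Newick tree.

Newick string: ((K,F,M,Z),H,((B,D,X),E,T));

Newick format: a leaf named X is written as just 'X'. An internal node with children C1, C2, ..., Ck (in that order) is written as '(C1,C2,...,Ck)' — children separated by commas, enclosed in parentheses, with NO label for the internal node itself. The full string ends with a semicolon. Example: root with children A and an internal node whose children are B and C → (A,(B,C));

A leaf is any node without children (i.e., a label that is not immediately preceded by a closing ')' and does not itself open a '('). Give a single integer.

Answer: 10

Derivation:
Newick: ((K,F,M,Z),H,((B,D,X),E,T));
Scan left-to-right; a leaf is any maximal label run not followed by '(':
  pos 2: leaf 'K' → count = 1
  pos 4: leaf 'F' → count = 2
  pos 6: leaf 'M' → count = 3
  pos 8: leaf 'Z' → count = 4
  pos 11: leaf 'H' → count = 5
  pos 15: leaf 'B' → count = 6
  pos 17: leaf 'D' → count = 7
  pos 19: leaf 'X' → count = 8
  pos 22: leaf 'E' → count = 9
  pos 24: leaf 'T' → count = 10
Total leaves: 10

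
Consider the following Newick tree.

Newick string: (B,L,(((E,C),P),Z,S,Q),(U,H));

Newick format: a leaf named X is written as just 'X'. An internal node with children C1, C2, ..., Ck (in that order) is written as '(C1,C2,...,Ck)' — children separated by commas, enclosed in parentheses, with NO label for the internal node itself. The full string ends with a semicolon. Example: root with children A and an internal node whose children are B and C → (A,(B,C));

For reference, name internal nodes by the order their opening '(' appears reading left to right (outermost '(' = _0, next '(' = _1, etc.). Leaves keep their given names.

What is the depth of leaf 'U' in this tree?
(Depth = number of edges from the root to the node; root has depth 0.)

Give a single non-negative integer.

Newick: (B,L,(((E,C),P),Z,S,Q),(U,H));
Naming internals by '(' encounter order: outermost '(' = _0, next = _1, ...
Query node: U
Path from root: _0 -> _4 -> U
Depth of U: 2 (number of edges from root)

Answer: 2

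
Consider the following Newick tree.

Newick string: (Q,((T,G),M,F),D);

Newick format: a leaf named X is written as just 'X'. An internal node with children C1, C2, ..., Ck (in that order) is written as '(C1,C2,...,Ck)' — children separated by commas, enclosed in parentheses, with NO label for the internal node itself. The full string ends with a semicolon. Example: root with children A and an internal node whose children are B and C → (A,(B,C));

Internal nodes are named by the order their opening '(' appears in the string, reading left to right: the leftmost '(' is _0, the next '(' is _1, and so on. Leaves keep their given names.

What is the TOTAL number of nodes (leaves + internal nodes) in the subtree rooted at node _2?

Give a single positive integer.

Answer: 3

Derivation:
Newick: (Q,((T,G),M,F),D);
Locate _2: it is the '(' at position 4 (the 3rd '(' reading left to right).
Query: subtree rooted at _2
_2: subtree_size = 1 + 2
  T: subtree_size = 1 + 0
  G: subtree_size = 1 + 0
Total subtree size of _2: 3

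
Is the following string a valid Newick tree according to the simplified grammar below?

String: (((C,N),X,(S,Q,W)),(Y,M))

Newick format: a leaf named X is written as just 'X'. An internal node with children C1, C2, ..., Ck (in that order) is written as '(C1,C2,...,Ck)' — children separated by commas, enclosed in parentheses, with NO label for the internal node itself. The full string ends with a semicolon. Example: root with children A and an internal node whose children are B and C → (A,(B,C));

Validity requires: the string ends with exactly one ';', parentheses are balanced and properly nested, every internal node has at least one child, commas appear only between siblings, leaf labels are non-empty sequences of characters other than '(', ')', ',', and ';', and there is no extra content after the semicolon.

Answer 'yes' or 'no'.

Answer: no

Derivation:
Input: (((C,N),X,(S,Q,W)),(Y,M))
Paren balance: 5 '(' vs 5 ')' OK
Ends with single ';': False
Full parse: FAILS (must end with ;)
Valid: False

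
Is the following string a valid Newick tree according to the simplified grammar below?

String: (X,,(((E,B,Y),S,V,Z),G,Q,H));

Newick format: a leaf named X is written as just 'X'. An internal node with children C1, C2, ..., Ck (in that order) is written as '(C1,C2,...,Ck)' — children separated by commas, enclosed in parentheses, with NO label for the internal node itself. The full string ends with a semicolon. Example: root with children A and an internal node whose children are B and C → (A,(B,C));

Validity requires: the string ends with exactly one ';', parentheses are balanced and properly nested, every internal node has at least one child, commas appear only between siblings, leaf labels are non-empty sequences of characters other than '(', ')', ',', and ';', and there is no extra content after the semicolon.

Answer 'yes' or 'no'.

Answer: no

Derivation:
Input: (X,,(((E,B,Y),S,V,Z),G,Q,H));
Paren balance: 4 '(' vs 4 ')' OK
Ends with single ';': True
Full parse: FAILS (empty leaf label at pos 3)
Valid: False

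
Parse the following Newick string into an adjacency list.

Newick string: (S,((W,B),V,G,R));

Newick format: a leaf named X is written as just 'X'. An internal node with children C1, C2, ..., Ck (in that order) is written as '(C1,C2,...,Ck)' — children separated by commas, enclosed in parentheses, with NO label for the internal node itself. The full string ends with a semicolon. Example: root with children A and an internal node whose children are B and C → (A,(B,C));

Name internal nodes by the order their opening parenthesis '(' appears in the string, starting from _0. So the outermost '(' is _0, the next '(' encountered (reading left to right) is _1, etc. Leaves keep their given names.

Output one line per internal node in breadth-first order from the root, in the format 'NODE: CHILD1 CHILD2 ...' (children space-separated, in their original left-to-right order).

Answer: _0: S _1
_1: _2 V G R
_2: W B

Derivation:
Input: (S,((W,B),V,G,R));
Scanning left-to-right, naming '(' by encounter order:
  pos 0: '(' -> open internal node _0 (depth 1)
  pos 3: '(' -> open internal node _1 (depth 2)
  pos 4: '(' -> open internal node _2 (depth 3)
  pos 8: ')' -> close internal node _2 (now at depth 2)
  pos 15: ')' -> close internal node _1 (now at depth 1)
  pos 16: ')' -> close internal node _0 (now at depth 0)
Total internal nodes: 3
BFS adjacency from root:
  _0: S _1
  _1: _2 V G R
  _2: W B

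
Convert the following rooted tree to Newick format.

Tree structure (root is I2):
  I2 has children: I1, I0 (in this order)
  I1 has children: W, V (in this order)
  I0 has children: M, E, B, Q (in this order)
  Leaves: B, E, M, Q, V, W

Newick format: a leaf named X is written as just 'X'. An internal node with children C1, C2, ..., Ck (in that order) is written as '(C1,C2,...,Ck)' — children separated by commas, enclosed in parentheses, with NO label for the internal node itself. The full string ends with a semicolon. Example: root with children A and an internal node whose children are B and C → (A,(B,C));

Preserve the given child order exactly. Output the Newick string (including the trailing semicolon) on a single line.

Answer: ((W,V),(M,E,B,Q));

Derivation:
internal I2 with children ['I1', 'I0']
  internal I1 with children ['W', 'V']
    leaf 'W' → 'W'
    leaf 'V' → 'V'
  → '(W,V)'
  internal I0 with children ['M', 'E', 'B', 'Q']
    leaf 'M' → 'M'
    leaf 'E' → 'E'
    leaf 'B' → 'B'
    leaf 'Q' → 'Q'
  → '(M,E,B,Q)'
→ '((W,V),(M,E,B,Q))'
Final: ((W,V),(M,E,B,Q));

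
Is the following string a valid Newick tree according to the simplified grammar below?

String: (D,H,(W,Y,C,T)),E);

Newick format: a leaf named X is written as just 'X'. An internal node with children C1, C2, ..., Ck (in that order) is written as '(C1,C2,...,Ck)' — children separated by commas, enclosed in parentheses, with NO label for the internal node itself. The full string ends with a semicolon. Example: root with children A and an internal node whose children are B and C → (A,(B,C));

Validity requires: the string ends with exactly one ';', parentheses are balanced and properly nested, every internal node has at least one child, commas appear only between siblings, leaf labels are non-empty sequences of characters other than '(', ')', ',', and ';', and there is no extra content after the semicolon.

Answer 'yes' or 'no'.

Answer: no

Derivation:
Input: (D,H,(W,Y,C,T)),E);
Paren balance: 2 '(' vs 3 ')' MISMATCH
Ends with single ';': True
Full parse: FAILS (extra content after tree at pos 15)
Valid: False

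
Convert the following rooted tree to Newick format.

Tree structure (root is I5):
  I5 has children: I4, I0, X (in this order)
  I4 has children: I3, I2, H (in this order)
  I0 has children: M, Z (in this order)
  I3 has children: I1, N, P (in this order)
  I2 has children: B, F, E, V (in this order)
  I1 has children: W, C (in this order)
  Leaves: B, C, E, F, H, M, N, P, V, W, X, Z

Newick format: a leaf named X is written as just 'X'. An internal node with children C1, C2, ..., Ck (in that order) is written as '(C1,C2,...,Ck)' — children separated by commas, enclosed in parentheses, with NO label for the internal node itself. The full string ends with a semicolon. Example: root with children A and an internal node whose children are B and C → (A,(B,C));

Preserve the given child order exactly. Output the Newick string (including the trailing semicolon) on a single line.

Answer: ((((W,C),N,P),(B,F,E,V),H),(M,Z),X);

Derivation:
internal I5 with children ['I4', 'I0', 'X']
  internal I4 with children ['I3', 'I2', 'H']
    internal I3 with children ['I1', 'N', 'P']
      internal I1 with children ['W', 'C']
        leaf 'W' → 'W'
        leaf 'C' → 'C'
      → '(W,C)'
      leaf 'N' → 'N'
      leaf 'P' → 'P'
    → '((W,C),N,P)'
    internal I2 with children ['B', 'F', 'E', 'V']
      leaf 'B' → 'B'
      leaf 'F' → 'F'
      leaf 'E' → 'E'
      leaf 'V' → 'V'
    → '(B,F,E,V)'
    leaf 'H' → 'H'
  → '(((W,C),N,P),(B,F,E,V),H)'
  internal I0 with children ['M', 'Z']
    leaf 'M' → 'M'
    leaf 'Z' → 'Z'
  → '(M,Z)'
  leaf 'X' → 'X'
→ '((((W,C),N,P),(B,F,E,V),H),(M,Z),X)'
Final: ((((W,C),N,P),(B,F,E,V),H),(M,Z),X);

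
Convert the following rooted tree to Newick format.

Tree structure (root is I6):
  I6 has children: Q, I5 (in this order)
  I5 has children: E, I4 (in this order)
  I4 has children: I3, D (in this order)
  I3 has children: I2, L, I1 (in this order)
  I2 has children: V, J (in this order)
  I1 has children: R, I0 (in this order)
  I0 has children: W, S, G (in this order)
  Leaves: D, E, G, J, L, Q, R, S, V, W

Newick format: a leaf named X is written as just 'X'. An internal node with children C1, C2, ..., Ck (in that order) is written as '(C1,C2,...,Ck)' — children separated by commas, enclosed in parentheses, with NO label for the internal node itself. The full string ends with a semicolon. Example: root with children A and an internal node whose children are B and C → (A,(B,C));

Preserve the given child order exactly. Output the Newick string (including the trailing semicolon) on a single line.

internal I6 with children ['Q', 'I5']
  leaf 'Q' → 'Q'
  internal I5 with children ['E', 'I4']
    leaf 'E' → 'E'
    internal I4 with children ['I3', 'D']
      internal I3 with children ['I2', 'L', 'I1']
        internal I2 with children ['V', 'J']
          leaf 'V' → 'V'
          leaf 'J' → 'J'
        → '(V,J)'
        leaf 'L' → 'L'
        internal I1 with children ['R', 'I0']
          leaf 'R' → 'R'
          internal I0 with children ['W', 'S', 'G']
            leaf 'W' → 'W'
            leaf 'S' → 'S'
            leaf 'G' → 'G'
          → '(W,S,G)'
        → '(R,(W,S,G))'
      → '((V,J),L,(R,(W,S,G)))'
      leaf 'D' → 'D'
    → '(((V,J),L,(R,(W,S,G))),D)'
  → '(E,(((V,J),L,(R,(W,S,G))),D))'
→ '(Q,(E,(((V,J),L,(R,(W,S,G))),D)))'
Final: (Q,(E,(((V,J),L,(R,(W,S,G))),D)));

Answer: (Q,(E,(((V,J),L,(R,(W,S,G))),D)));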